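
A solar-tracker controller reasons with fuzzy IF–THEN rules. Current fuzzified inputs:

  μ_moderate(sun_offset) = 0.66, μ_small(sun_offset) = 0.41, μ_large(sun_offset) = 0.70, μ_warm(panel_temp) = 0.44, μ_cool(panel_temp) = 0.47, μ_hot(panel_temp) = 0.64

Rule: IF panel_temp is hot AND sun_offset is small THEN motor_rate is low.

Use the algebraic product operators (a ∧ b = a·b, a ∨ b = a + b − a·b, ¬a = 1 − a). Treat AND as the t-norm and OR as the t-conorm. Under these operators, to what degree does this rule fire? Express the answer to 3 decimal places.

firing strength: hot=0.64, small=0.41; AND[a·b] → w = 0.2624

0.262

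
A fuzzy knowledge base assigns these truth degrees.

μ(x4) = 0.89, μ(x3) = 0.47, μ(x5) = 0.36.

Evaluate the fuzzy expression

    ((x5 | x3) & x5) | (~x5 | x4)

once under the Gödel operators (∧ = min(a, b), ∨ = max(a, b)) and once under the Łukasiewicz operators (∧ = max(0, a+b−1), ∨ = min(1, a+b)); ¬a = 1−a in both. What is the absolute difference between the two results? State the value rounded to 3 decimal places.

Under Gödel:
  x5 | x3 = max(a, b) on (0.36, 0.47) = 0.47
  (x5 | x3) & x5 = min(a, b) on (0.47, 0.36) = 0.36
  ~x5 = 1 − 0.36 = 0.64
  ~x5 | x4 = max(a, b) on (0.64, 0.89) = 0.89
  ((x5 | x3) & x5) | (~x5 | x4) = max(a, b) on (0.36, 0.89) = 0.89
  → value = 0.8900
Under Łukasiewicz:
  x5 | x3 = min(1, a+b) on (0.36, 0.47) = 0.83
  (x5 | x3) & x5 = max(0, a+b−1) on (0.83, 0.36) = 0.19
  ~x5 = 1 − 0.36 = 0.64
  ~x5 | x4 = min(1, a+b) on (0.64, 0.89) = 1.00
  ((x5 | x3) & x5) | (~x5 | x4) = min(1, a+b) on (0.19, 1.00) = 1.00
  → value = 1.0000
|0.8900 − 1.0000| = 0.110

0.110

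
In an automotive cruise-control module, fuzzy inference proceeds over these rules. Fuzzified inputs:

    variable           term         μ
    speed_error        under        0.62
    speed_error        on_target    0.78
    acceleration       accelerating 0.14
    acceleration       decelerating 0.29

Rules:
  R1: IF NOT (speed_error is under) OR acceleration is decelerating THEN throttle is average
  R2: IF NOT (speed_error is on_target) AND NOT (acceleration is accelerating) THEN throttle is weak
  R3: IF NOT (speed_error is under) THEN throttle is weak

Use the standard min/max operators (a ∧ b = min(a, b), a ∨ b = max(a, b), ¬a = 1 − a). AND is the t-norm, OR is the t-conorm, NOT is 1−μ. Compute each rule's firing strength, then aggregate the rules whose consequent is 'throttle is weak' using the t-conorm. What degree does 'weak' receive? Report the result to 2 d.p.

R1: ¬under=1−0.62=0.38, decelerating=0.29; OR[max(a, b)] → w = 0.38
R2: ¬on_target=1−0.78=0.22, ¬accelerating=1−0.14=0.86; AND[min(a, b)] → w = 0.22
R3: ¬under=1−0.62=0.38 → w = 0.38
Rules with consequent 'weak': {R2, R3} → strengths 0.22, 0.38
Aggregate via t-conorm [max(a, b)]: 0.38

0.38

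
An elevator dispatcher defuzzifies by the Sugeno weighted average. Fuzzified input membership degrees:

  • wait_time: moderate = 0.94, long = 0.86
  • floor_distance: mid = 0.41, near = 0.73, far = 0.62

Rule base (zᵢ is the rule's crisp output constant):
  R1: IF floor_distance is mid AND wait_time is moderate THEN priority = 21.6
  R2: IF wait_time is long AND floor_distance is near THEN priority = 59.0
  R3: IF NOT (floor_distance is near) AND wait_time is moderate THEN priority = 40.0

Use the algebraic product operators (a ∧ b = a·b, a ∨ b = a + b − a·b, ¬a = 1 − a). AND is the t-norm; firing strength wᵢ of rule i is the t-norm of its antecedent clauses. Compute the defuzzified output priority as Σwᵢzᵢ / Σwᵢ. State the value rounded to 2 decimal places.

R1 (z=21.6): mid=0.41, moderate=0.94; AND[a·b] → w = 0.3854
R2 (z=59.0): long=0.86, near=0.73; AND[a·b] → w = 0.6278
R3 (z=40.0): ¬near=1−0.73=0.27, moderate=0.94; AND[a·b] → w = 0.2538
Weighted average = (0.3854·21.6 + 0.6278·59.0 + 0.2538·40.0) / (0.3854 + 0.6278 + 0.2538)
  = 55.5168 / 1.2670 = 43.82

43.82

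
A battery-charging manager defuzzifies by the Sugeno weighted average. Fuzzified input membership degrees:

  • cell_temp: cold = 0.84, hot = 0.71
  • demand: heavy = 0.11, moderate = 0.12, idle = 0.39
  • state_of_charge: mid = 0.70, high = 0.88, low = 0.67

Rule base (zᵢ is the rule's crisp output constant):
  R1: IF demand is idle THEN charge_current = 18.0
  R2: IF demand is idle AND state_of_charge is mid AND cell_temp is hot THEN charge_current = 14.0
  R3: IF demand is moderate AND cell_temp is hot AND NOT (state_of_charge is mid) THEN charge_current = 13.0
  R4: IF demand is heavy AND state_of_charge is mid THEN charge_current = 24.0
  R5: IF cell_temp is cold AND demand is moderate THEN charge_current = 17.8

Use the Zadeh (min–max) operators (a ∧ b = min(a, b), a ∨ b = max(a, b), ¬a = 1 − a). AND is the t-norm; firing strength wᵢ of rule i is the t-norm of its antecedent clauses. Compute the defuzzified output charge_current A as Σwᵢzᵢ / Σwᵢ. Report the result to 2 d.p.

R1 (z=18.0): idle=0.39 → w = 0.39
R2 (z=14.0): idle=0.39, mid=0.70, hot=0.71; AND[min(a, b)] → w = 0.39
R3 (z=13.0): moderate=0.12, hot=0.71, ¬mid=1−0.70=0.30; AND[min(a, b)] → w = 0.12
R4 (z=24.0): heavy=0.11, mid=0.70; AND[min(a, b)] → w = 0.11
R5 (z=17.8): cold=0.84, moderate=0.12; AND[min(a, b)] → w = 0.12
Weighted average = (0.39·18.0 + 0.39·14.0 + 0.12·13.0 + 0.11·24.0 + 0.12·17.8) / (0.39 + 0.39 + 0.12 + 0.11 + 0.12)
  = 18.8160 / 1.1300 = 16.65

16.65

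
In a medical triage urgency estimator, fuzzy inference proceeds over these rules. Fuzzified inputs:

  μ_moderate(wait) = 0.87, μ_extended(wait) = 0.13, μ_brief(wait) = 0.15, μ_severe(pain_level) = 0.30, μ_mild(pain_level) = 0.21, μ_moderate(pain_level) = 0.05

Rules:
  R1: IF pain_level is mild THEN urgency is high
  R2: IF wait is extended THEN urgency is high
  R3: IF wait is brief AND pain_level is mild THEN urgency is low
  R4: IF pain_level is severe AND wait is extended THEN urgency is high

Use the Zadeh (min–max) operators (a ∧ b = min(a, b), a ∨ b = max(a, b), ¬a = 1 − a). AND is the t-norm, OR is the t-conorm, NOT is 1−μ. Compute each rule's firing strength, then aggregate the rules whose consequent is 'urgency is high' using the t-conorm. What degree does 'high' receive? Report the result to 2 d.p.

0.21

R1: mild=0.21 → w = 0.21
R2: extended=0.13 → w = 0.13
R3: brief=0.15, mild=0.21; AND[min(a, b)] → w = 0.15
R4: severe=0.30, extended=0.13; AND[min(a, b)] → w = 0.13
Rules with consequent 'high': {R1, R2, R4} → strengths 0.21, 0.13, 0.13
Aggregate via t-conorm [max(a, b)]: 0.21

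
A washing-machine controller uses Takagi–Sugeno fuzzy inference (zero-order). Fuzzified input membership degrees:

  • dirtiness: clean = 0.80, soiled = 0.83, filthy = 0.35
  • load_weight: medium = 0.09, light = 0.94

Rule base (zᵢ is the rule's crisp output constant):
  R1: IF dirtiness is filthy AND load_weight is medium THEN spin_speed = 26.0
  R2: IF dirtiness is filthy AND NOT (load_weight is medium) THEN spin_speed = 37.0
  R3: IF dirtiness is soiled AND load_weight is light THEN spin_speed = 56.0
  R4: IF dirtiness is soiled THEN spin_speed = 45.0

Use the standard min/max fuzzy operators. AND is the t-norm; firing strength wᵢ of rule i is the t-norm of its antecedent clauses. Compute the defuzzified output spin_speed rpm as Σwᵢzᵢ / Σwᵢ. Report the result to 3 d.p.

47.200

R1 (z=26.0): filthy=0.35, medium=0.09; AND[min(a, b)] → w = 0.09
R2 (z=37.0): filthy=0.35, ¬medium=1−0.09=0.91; AND[min(a, b)] → w = 0.35
R3 (z=56.0): soiled=0.83, light=0.94; AND[min(a, b)] → w = 0.83
R4 (z=45.0): soiled=0.83 → w = 0.83
Weighted average = (0.09·26.0 + 0.35·37.0 + 0.83·56.0 + 0.83·45.0) / (0.09 + 0.35 + 0.83 + 0.83)
  = 99.1200 / 2.1000 = 47.200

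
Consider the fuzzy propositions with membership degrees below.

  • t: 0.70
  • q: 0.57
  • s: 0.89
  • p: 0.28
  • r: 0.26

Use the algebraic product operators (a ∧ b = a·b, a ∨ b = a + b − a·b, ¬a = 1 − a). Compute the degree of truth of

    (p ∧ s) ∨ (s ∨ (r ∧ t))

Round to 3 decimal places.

p ∧ s = a·b on (0.2800, 0.8900) = 0.2492
r ∧ t = a·b on (0.2600, 0.7000) = 0.1820
s ∨ (r ∧ t) = a + b − a·b on (0.8900, 0.1820) = 0.9100
(p ∧ s) ∨ (s ∨ (r ∧ t)) = a + b − a·b on (0.2492, 0.9100) = 0.9324

0.932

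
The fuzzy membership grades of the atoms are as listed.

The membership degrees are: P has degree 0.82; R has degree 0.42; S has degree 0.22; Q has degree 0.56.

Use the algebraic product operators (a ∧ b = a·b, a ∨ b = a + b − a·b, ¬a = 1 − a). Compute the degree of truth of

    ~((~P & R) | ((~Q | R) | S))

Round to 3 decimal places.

~P = 1 − 0.8200 = 0.1800
~P & R = a·b on (0.1800, 0.4200) = 0.0756
~Q = 1 − 0.5600 = 0.4400
~Q | R = a + b − a·b on (0.4400, 0.4200) = 0.6752
(~Q | R) | S = a + b − a·b on (0.6752, 0.2200) = 0.7467
(~P & R) | ((~Q | R) | S) = a + b − a·b on (0.0756, 0.7467) = 0.7658
~((~P & R) | ((~Q | R) | S)) = 1 − 0.7658 = 0.2342

0.234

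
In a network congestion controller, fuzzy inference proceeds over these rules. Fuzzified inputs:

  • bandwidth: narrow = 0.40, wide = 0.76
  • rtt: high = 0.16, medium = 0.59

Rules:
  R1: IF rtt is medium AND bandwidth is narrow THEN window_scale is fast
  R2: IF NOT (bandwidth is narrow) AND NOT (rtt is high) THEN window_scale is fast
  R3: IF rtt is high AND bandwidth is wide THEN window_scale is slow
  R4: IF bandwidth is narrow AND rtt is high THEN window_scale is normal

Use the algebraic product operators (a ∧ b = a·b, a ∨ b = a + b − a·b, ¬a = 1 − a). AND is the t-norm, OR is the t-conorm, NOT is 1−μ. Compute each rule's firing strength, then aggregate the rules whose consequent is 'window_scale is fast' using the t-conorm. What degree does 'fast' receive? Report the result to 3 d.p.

R1: medium=0.59, narrow=0.40; AND[a·b] → w = 0.2360
R2: ¬narrow=1−0.40=0.60, ¬high=1−0.16=0.84; AND[a·b] → w = 0.5040
R3: high=0.16, wide=0.76; AND[a·b] → w = 0.1216
R4: narrow=0.40, high=0.16; AND[a·b] → w = 0.0640
Rules with consequent 'fast': {R1, R2} → strengths 0.2360, 0.5040
Aggregate via t-conorm [a + b − a·b]: 0.6211

0.621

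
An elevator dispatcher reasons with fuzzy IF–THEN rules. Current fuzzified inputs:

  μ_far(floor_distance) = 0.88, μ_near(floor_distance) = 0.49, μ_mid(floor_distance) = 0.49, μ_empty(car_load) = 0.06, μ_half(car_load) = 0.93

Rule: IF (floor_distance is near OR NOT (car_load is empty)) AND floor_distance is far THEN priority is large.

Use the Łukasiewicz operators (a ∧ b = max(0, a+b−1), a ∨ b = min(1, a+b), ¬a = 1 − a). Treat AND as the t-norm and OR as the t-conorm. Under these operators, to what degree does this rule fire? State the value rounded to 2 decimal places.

firing strength: (near=0.49 OR ¬empty=1−0.06=0.94) = 1.00; AND[max(0, a+b−1)] with far=0.88 → w = 0.88

0.88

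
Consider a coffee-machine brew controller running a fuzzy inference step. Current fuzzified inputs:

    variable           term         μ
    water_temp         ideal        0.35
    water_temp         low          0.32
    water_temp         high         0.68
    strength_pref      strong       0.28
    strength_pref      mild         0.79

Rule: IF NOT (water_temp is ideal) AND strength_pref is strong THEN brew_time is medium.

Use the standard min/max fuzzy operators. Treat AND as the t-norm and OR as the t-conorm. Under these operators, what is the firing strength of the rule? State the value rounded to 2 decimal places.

firing strength: ¬ideal=1−0.35=0.65, strong=0.28; AND[min(a, b)] → w = 0.28

0.28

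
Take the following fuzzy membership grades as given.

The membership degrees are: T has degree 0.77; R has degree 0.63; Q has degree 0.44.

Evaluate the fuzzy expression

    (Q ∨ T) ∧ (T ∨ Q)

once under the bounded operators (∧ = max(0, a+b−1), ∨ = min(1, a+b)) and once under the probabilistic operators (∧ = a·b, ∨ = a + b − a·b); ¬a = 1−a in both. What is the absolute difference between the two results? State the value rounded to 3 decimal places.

Under bounded:
  Q ∨ T = min(1, a+b) on (0.44, 0.77) = 1.00
  T ∨ Q = min(1, a+b) on (0.77, 0.44) = 1.00
  (Q ∨ T) ∧ (T ∨ Q) = max(0, a+b−1) on (1.00, 1.00) = 1.00
  → value = 1.0000
Under probabilistic:
  Q ∨ T = a + b − a·b on (0.4400, 0.7700) = 0.8712
  T ∨ Q = a + b − a·b on (0.7700, 0.4400) = 0.8712
  (Q ∨ T) ∧ (T ∨ Q) = a·b on (0.8712, 0.8712) = 0.7590
  → value = 0.7590
|1.0000 − 0.7590| = 0.241

0.241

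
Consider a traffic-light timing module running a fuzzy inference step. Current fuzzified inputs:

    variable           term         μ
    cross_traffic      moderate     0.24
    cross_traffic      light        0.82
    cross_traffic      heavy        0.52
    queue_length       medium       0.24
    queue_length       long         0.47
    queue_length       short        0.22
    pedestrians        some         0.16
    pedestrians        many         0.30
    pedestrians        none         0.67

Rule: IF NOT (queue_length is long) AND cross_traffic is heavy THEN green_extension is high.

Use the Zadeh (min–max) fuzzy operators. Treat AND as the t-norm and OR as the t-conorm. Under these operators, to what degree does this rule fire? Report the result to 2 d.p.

0.52

firing strength: ¬long=1−0.47=0.53, heavy=0.52; AND[min(a, b)] → w = 0.52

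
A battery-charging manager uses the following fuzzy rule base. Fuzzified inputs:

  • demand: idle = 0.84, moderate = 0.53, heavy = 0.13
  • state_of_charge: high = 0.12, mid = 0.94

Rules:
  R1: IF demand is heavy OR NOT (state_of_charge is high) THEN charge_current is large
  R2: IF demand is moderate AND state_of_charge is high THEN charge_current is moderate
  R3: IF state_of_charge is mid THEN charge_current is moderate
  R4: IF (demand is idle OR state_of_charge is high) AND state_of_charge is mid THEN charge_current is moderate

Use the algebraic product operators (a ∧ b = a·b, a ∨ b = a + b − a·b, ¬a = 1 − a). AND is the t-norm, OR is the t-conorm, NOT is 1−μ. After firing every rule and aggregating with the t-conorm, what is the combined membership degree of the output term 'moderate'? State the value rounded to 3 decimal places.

R1: heavy=0.13, ¬high=1−0.12=0.88; OR[a + b − a·b] → w = 0.8956
R2: moderate=0.53, high=0.12; AND[a·b] → w = 0.0636
R3: mid=0.94 → w = 0.9400
R4: (idle=0.84 OR high=0.12) = 0.8592; AND[a·b] with mid=0.94 → w = 0.8076
Rules with consequent 'moderate': {R2, R3, R4} → strengths 0.0636, 0.9400, 0.8076
Aggregate via t-conorm [a + b − a·b]: 0.9892

0.989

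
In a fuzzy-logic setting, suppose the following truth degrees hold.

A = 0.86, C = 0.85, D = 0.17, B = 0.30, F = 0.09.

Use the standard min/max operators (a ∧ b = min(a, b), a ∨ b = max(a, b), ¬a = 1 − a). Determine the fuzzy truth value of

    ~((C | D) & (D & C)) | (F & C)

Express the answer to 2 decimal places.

C | D = max(a, b) on (0.85, 0.17) = 0.85
D & C = min(a, b) on (0.17, 0.85) = 0.17
(C | D) & (D & C) = min(a, b) on (0.85, 0.17) = 0.17
~((C | D) & (D & C)) = 1 − 0.17 = 0.83
F & C = min(a, b) on (0.09, 0.85) = 0.09
~((C | D) & (D & C)) | (F & C) = max(a, b) on (0.83, 0.09) = 0.83

0.83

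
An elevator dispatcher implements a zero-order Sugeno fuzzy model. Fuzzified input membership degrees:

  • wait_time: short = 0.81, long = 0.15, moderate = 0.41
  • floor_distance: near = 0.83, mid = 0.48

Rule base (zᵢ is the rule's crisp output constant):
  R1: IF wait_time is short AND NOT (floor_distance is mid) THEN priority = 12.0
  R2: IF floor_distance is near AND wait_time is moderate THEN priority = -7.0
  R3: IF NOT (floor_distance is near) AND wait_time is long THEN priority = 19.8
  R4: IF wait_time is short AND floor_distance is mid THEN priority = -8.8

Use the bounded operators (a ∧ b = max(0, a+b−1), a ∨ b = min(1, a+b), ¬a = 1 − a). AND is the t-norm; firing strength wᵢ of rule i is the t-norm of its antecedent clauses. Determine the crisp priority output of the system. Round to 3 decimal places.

R1 (z=12.0): short=0.81, ¬mid=1−0.48=0.52; AND[max(0, a+b−1)] → w = 0.33
R2 (z=-7.0): near=0.83, moderate=0.41; AND[max(0, a+b−1)] → w = 0.24
R3 (z=19.8): ¬near=1−0.83=0.17, long=0.15; AND[max(0, a+b−1)] → w = 0.00
R4 (z=-8.8): short=0.81, mid=0.48; AND[max(0, a+b−1)] → w = 0.29
Weighted average = (0.33·12.0 + 0.24·-7.0 + 0.00·19.8 + 0.29·-8.8) / (0.33 + 0.24 + 0.00 + 0.29)
  = -0.2720 / 0.8600 = -0.316

-0.316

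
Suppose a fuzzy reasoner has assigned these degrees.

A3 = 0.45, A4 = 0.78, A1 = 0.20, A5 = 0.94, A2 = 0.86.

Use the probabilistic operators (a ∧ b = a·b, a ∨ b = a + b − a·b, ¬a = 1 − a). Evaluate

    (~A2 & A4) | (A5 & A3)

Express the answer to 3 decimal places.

0.486

~A2 = 1 − 0.8600 = 0.1400
~A2 & A4 = a·b on (0.1400, 0.7800) = 0.1092
A5 & A3 = a·b on (0.9400, 0.4500) = 0.4230
(~A2 & A4) | (A5 & A3) = a + b − a·b on (0.1092, 0.4230) = 0.4860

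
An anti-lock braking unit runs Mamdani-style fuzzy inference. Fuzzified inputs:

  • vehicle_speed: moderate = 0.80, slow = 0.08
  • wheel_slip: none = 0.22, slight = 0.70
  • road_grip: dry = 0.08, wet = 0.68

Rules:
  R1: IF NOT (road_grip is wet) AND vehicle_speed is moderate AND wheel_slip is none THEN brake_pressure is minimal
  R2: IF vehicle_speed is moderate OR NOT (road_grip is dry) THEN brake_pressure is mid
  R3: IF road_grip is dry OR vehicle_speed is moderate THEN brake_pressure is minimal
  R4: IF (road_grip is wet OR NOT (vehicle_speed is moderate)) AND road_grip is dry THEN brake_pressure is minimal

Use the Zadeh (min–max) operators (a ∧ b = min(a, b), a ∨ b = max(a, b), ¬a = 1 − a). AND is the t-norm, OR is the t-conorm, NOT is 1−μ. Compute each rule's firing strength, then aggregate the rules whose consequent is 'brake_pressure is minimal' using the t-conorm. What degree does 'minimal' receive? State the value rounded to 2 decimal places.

R1: ¬wet=1−0.68=0.32, moderate=0.80, none=0.22; AND[min(a, b)] → w = 0.22
R2: moderate=0.80, ¬dry=1−0.08=0.92; OR[max(a, b)] → w = 0.92
R3: dry=0.08, moderate=0.80; OR[max(a, b)] → w = 0.80
R4: (wet=0.68 OR ¬moderate=1−0.80=0.20) = 0.68; AND[min(a, b)] with dry=0.08 → w = 0.08
Rules with consequent 'minimal': {R1, R3, R4} → strengths 0.22, 0.80, 0.08
Aggregate via t-conorm [max(a, b)]: 0.80

0.80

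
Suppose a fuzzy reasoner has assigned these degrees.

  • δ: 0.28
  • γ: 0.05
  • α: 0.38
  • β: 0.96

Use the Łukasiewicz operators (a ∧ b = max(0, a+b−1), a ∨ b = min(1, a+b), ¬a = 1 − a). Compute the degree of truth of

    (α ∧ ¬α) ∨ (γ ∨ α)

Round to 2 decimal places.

¬α = 1 − 0.38 = 0.62
α ∧ ¬α = max(0, a+b−1) on (0.38, 0.62) = 0.00
γ ∨ α = min(1, a+b) on (0.05, 0.38) = 0.43
(α ∧ ¬α) ∨ (γ ∨ α) = min(1, a+b) on (0.00, 0.43) = 0.43

0.43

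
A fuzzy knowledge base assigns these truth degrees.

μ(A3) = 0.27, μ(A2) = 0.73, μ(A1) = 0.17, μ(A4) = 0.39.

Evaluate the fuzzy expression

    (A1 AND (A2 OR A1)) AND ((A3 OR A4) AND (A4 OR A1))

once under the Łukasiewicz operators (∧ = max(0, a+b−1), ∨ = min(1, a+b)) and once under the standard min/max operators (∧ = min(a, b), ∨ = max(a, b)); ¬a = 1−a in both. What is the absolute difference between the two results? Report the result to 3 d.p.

0.170

Under Łukasiewicz:
  A2 OR A1 = min(1, a+b) on (0.73, 0.17) = 0.90
  A1 AND (A2 OR A1) = max(0, a+b−1) on (0.17, 0.90) = 0.07
  A3 OR A4 = min(1, a+b) on (0.27, 0.39) = 0.66
  A4 OR A1 = min(1, a+b) on (0.39, 0.17) = 0.56
  (A3 OR A4) AND (A4 OR A1) = max(0, a+b−1) on (0.66, 0.56) = 0.22
  (A1 AND (A2 OR A1)) AND ((A3 OR A4) AND (A4 OR A1)) = max(0, a+b−1) on (0.07, 0.22) = 0.00
  → value = 0.0000
Under standard min/max:
  A2 OR A1 = max(a, b) on (0.73, 0.17) = 0.73
  A1 AND (A2 OR A1) = min(a, b) on (0.17, 0.73) = 0.17
  A3 OR A4 = max(a, b) on (0.27, 0.39) = 0.39
  A4 OR A1 = max(a, b) on (0.39, 0.17) = 0.39
  (A3 OR A4) AND (A4 OR A1) = min(a, b) on (0.39, 0.39) = 0.39
  (A1 AND (A2 OR A1)) AND ((A3 OR A4) AND (A4 OR A1)) = min(a, b) on (0.17, 0.39) = 0.17
  → value = 0.1700
|0.0000 − 0.1700| = 0.170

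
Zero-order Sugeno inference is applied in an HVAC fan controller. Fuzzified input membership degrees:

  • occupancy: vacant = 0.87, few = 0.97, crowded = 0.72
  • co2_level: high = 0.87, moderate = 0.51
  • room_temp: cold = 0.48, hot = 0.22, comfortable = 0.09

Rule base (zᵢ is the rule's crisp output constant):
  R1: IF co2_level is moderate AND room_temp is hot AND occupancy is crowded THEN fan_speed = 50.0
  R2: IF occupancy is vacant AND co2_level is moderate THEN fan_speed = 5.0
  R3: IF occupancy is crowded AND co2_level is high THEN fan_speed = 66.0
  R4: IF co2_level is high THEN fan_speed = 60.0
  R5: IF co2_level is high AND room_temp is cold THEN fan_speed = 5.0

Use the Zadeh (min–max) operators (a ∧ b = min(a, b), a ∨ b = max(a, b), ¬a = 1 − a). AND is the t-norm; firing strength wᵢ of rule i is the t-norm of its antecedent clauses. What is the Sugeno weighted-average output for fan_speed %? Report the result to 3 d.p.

41.311

R1 (z=50.0): moderate=0.51, hot=0.22, crowded=0.72; AND[min(a, b)] → w = 0.22
R2 (z=5.0): vacant=0.87, moderate=0.51; AND[min(a, b)] → w = 0.51
R3 (z=66.0): crowded=0.72, high=0.87; AND[min(a, b)] → w = 0.72
R4 (z=60.0): high=0.87 → w = 0.87
R5 (z=5.0): high=0.87, cold=0.48; AND[min(a, b)] → w = 0.48
Weighted average = (0.22·50.0 + 0.51·5.0 + 0.72·66.0 + 0.87·60.0 + 0.48·5.0) / (0.22 + 0.51 + 0.72 + 0.87 + 0.48)
  = 115.6700 / 2.8000 = 41.311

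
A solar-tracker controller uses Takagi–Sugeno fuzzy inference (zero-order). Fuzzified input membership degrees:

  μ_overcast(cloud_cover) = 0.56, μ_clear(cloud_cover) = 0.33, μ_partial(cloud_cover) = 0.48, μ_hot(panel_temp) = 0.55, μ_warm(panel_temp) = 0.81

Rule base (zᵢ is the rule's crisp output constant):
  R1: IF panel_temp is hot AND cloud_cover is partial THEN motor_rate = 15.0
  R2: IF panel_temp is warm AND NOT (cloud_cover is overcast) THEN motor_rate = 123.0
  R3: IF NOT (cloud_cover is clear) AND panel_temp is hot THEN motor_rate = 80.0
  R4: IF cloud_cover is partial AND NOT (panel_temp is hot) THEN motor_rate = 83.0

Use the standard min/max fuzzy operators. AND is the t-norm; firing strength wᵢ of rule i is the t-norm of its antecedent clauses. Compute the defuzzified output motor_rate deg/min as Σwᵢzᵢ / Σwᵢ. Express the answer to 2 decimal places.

R1 (z=15.0): hot=0.55, partial=0.48; AND[min(a, b)] → w = 0.48
R2 (z=123.0): warm=0.81, ¬overcast=1−0.56=0.44; AND[min(a, b)] → w = 0.44
R3 (z=80.0): ¬clear=1−0.33=0.67, hot=0.55; AND[min(a, b)] → w = 0.55
R4 (z=83.0): partial=0.48, ¬hot=1−0.55=0.45; AND[min(a, b)] → w = 0.45
Weighted average = (0.48·15.0 + 0.44·123.0 + 0.55·80.0 + 0.45·83.0) / (0.48 + 0.44 + 0.55 + 0.45)
  = 142.6700 / 1.9200 = 74.31

74.31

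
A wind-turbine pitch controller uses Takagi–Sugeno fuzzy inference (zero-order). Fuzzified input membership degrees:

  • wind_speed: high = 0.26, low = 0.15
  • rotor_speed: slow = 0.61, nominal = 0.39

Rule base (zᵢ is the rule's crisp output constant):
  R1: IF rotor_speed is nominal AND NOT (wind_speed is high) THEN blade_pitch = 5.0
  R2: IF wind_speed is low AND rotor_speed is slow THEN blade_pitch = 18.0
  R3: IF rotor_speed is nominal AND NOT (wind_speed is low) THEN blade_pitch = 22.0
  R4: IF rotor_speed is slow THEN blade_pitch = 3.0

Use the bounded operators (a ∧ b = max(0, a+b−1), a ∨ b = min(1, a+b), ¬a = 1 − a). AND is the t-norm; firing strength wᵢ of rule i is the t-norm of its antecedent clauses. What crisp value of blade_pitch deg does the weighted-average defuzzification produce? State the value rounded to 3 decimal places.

R1 (z=5.0): nominal=0.39, ¬high=1−0.26=0.74; AND[max(0, a+b−1)] → w = 0.13
R2 (z=18.0): low=0.15, slow=0.61; AND[max(0, a+b−1)] → w = 0.00
R3 (z=22.0): nominal=0.39, ¬low=1−0.15=0.85; AND[max(0, a+b−1)] → w = 0.24
R4 (z=3.0): slow=0.61 → w = 0.61
Weighted average = (0.13·5.0 + 0.00·18.0 + 0.24·22.0 + 0.61·3.0) / (0.13 + 0.00 + 0.24 + 0.61)
  = 7.7600 / 0.9800 = 7.918

7.918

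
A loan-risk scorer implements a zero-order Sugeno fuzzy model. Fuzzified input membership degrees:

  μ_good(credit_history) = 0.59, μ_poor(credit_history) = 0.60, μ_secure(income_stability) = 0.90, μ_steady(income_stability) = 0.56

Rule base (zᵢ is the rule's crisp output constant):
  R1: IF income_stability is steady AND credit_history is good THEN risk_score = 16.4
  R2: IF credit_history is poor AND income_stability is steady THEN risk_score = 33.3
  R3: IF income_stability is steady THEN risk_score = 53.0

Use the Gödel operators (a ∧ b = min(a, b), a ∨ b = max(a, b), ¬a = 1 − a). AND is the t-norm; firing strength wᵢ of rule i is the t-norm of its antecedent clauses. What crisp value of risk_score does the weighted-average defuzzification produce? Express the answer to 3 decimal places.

R1 (z=16.4): steady=0.56, good=0.59; AND[min(a, b)] → w = 0.56
R2 (z=33.3): poor=0.60, steady=0.56; AND[min(a, b)] → w = 0.56
R3 (z=53.0): steady=0.56 → w = 0.56
Weighted average = (0.56·16.4 + 0.56·33.3 + 0.56·53.0) / (0.56 + 0.56 + 0.56)
  = 57.5120 / 1.6800 = 34.233

34.233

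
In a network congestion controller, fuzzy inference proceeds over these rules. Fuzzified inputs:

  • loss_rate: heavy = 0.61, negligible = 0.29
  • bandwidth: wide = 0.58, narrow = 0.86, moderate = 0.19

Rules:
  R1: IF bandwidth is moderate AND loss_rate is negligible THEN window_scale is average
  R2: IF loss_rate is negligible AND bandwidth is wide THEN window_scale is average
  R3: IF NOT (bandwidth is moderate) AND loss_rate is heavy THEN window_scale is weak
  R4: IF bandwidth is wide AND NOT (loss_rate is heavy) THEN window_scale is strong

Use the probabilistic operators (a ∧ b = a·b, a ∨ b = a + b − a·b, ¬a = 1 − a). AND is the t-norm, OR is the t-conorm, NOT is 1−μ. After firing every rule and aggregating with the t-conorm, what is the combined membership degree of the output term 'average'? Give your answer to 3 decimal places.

0.214

R1: moderate=0.19, negligible=0.29; AND[a·b] → w = 0.0551
R2: negligible=0.29, wide=0.58; AND[a·b] → w = 0.1682
R3: ¬moderate=1−0.19=0.81, heavy=0.61; AND[a·b] → w = 0.4941
R4: wide=0.58, ¬heavy=1−0.61=0.39; AND[a·b] → w = 0.2262
Rules with consequent 'average': {R1, R2} → strengths 0.0551, 0.1682
Aggregate via t-conorm [a + b − a·b]: 0.2140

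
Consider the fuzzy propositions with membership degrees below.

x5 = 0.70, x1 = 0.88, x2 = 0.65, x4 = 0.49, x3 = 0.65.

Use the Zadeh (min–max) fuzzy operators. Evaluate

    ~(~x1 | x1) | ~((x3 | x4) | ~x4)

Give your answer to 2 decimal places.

0.35

~x1 = 1 − 0.88 = 0.12
~x1 | x1 = max(a, b) on (0.12, 0.88) = 0.88
~(~x1 | x1) = 1 − 0.88 = 0.12
x3 | x4 = max(a, b) on (0.65, 0.49) = 0.65
~x4 = 1 − 0.49 = 0.51
(x3 | x4) | ~x4 = max(a, b) on (0.65, 0.51) = 0.65
~((x3 | x4) | ~x4) = 1 − 0.65 = 0.35
~(~x1 | x1) | ~((x3 | x4) | ~x4) = max(a, b) on (0.12, 0.35) = 0.35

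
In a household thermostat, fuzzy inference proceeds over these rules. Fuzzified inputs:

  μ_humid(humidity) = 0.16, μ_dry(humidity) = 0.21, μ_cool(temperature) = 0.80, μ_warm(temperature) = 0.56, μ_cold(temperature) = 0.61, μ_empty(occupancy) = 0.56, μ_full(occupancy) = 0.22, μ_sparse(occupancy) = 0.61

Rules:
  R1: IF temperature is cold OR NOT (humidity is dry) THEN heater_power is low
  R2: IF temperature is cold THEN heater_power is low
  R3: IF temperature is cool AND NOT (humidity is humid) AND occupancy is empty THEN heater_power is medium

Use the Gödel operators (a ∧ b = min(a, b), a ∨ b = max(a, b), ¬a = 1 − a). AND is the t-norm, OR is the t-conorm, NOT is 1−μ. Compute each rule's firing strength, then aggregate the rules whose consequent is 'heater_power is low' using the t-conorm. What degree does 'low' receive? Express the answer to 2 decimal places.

0.79

R1: cold=0.61, ¬dry=1−0.21=0.79; OR[max(a, b)] → w = 0.79
R2: cold=0.61 → w = 0.61
R3: cool=0.80, ¬humid=1−0.16=0.84, empty=0.56; AND[min(a, b)] → w = 0.56
Rules with consequent 'low': {R1, R2} → strengths 0.79, 0.61
Aggregate via t-conorm [max(a, b)]: 0.79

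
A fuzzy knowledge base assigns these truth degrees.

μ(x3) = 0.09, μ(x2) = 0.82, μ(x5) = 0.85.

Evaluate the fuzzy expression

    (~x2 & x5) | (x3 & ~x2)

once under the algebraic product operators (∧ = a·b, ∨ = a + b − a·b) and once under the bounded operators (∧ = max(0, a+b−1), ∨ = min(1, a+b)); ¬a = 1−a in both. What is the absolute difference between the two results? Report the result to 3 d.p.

0.137

Under algebraic product:
  ~x2 = 1 − 0.8200 = 0.1800
  ~x2 & x5 = a·b on (0.1800, 0.8500) = 0.1530
  ~x2 = 1 − 0.8200 = 0.1800
  x3 & ~x2 = a·b on (0.0900, 0.1800) = 0.0162
  (~x2 & x5) | (x3 & ~x2) = a + b − a·b on (0.1530, 0.0162) = 0.1667
  → value = 0.1667
Under bounded:
  ~x2 = 1 − 0.82 = 0.18
  ~x2 & x5 = max(0, a+b−1) on (0.18, 0.85) = 0.03
  ~x2 = 1 − 0.82 = 0.18
  x3 & ~x2 = max(0, a+b−1) on (0.09, 0.18) = 0.00
  (~x2 & x5) | (x3 & ~x2) = min(1, a+b) on (0.03, 0.00) = 0.03
  → value = 0.0300
|0.1667 − 0.0300| = 0.137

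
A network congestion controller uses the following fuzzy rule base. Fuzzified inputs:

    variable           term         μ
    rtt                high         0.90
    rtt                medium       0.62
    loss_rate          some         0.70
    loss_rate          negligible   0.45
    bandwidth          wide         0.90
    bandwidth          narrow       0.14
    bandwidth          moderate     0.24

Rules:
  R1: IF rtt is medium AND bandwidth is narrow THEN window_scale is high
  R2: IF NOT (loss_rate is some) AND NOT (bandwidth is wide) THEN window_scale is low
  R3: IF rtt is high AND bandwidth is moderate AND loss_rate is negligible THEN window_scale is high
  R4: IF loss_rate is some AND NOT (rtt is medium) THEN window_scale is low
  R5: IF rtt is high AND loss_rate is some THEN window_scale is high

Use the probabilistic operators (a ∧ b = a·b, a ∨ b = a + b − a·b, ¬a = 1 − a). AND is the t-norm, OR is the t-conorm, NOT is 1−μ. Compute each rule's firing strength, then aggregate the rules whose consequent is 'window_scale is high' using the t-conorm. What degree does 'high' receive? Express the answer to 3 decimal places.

0.695

R1: medium=0.62, narrow=0.14; AND[a·b] → w = 0.0868
R2: ¬some=1−0.70=0.30, ¬wide=1−0.90=0.10; AND[a·b] → w = 0.0300
R3: high=0.90, moderate=0.24, negligible=0.45; AND[a·b] → w = 0.0972
R4: some=0.70, ¬medium=1−0.62=0.38; AND[a·b] → w = 0.2660
R5: high=0.90, some=0.70; AND[a·b] → w = 0.6300
Rules with consequent 'high': {R1, R3, R5} → strengths 0.0868, 0.0972, 0.6300
Aggregate via t-conorm [a + b − a·b]: 0.6950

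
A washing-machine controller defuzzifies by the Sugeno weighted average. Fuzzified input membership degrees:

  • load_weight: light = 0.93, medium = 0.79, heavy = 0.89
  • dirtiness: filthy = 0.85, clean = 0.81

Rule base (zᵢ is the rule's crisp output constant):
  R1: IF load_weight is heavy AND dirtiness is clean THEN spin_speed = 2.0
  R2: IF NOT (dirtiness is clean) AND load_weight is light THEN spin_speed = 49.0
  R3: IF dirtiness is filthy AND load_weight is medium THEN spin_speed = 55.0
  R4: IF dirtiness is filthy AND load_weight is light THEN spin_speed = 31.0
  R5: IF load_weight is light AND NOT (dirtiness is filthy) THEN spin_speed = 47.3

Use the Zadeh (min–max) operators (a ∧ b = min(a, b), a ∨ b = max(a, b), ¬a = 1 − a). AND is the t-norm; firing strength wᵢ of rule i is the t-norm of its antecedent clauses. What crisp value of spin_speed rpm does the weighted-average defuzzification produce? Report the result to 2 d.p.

R1 (z=2.0): heavy=0.89, clean=0.81; AND[min(a, b)] → w = 0.81
R2 (z=49.0): ¬clean=1−0.81=0.19, light=0.93; AND[min(a, b)] → w = 0.19
R3 (z=55.0): filthy=0.85, medium=0.79; AND[min(a, b)] → w = 0.79
R4 (z=31.0): filthy=0.85, light=0.93; AND[min(a, b)] → w = 0.85
R5 (z=47.3): light=0.93, ¬filthy=1−0.85=0.15; AND[min(a, b)] → w = 0.15
Weighted average = (0.81·2.0 + 0.19·49.0 + 0.79·55.0 + 0.85·31.0 + 0.15·47.3) / (0.81 + 0.19 + 0.79 + 0.85 + 0.15)
  = 87.8250 / 2.7900 = 31.48

31.48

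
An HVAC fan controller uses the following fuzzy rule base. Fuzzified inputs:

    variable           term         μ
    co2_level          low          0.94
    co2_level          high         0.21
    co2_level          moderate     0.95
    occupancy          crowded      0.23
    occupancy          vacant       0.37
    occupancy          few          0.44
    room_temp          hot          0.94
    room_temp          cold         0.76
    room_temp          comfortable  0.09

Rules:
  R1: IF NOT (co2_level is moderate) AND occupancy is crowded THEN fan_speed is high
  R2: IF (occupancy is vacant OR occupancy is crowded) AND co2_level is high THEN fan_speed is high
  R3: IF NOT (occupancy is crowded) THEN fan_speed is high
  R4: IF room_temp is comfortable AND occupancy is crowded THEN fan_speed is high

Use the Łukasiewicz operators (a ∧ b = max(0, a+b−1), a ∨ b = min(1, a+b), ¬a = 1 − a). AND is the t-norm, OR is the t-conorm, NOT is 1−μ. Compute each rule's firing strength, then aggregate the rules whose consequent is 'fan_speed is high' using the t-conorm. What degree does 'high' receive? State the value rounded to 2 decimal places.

0.77

R1: ¬moderate=1−0.95=0.05, crowded=0.23; AND[max(0, a+b−1)] → w = 0.00
R2: (vacant=0.37 OR crowded=0.23) = 0.60; AND[max(0, a+b−1)] with high=0.21 → w = 0.00
R3: ¬crowded=1−0.23=0.77 → w = 0.77
R4: comfortable=0.09, crowded=0.23; AND[max(0, a+b−1)] → w = 0.00
Rules with consequent 'high': {R1, R2, R3, R4} → strengths 0.00, 0.00, 0.77, 0.00
Aggregate via t-conorm [min(1, a+b)]: 0.77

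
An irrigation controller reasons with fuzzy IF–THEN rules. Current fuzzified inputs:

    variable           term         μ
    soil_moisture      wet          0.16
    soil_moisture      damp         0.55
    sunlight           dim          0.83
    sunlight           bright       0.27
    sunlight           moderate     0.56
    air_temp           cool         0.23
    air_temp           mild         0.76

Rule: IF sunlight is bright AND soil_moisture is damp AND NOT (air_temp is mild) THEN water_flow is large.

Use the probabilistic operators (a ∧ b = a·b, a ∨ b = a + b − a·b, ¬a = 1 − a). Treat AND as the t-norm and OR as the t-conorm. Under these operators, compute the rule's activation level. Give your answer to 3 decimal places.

firing strength: bright=0.27, damp=0.55, ¬mild=1−0.76=0.24; AND[a·b] → w = 0.0356

0.036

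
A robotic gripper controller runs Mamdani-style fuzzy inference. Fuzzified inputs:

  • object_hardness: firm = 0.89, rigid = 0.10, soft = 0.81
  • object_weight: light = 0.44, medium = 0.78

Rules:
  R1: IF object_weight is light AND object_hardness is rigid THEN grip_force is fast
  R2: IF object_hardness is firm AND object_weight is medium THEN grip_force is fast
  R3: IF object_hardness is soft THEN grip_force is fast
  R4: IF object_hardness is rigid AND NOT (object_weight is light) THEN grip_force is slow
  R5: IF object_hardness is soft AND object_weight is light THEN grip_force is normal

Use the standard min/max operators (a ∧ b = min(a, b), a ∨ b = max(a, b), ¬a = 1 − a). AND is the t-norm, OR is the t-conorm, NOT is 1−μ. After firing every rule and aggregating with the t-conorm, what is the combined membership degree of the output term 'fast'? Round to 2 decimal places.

R1: light=0.44, rigid=0.10; AND[min(a, b)] → w = 0.10
R2: firm=0.89, medium=0.78; AND[min(a, b)] → w = 0.78
R3: soft=0.81 → w = 0.81
R4: rigid=0.10, ¬light=1−0.44=0.56; AND[min(a, b)] → w = 0.10
R5: soft=0.81, light=0.44; AND[min(a, b)] → w = 0.44
Rules with consequent 'fast': {R1, R2, R3} → strengths 0.10, 0.78, 0.81
Aggregate via t-conorm [max(a, b)]: 0.81

0.81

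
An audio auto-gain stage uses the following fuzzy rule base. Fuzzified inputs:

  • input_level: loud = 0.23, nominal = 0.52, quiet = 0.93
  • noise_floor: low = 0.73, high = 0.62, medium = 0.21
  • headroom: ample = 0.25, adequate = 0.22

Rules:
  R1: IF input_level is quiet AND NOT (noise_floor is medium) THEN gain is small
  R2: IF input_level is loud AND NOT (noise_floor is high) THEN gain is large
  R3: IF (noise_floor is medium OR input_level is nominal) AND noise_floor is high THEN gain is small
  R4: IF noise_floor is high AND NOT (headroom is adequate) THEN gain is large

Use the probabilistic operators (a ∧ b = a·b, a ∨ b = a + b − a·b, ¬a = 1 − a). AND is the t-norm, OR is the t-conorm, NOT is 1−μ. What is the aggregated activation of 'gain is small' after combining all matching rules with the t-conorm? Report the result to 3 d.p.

R1: quiet=0.93, ¬medium=1−0.21=0.79; AND[a·b] → w = 0.7347
R2: loud=0.23, ¬high=1−0.62=0.38; AND[a·b] → w = 0.0874
R3: (medium=0.21 OR nominal=0.52) = 0.6208; AND[a·b] with high=0.62 → w = 0.3849
R4: high=0.62, ¬adequate=1−0.22=0.78; AND[a·b] → w = 0.4836
Rules with consequent 'small': {R1, R3} → strengths 0.7347, 0.3849
Aggregate via t-conorm [a + b − a·b]: 0.8368

0.837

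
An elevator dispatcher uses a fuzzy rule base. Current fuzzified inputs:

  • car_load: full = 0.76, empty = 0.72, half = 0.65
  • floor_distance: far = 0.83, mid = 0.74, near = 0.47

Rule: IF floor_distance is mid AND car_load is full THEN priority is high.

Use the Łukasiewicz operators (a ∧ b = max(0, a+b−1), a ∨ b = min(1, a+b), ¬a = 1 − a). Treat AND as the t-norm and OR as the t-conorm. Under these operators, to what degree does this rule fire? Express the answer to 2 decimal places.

firing strength: mid=0.74, full=0.76; AND[max(0, a+b−1)] → w = 0.50

0.50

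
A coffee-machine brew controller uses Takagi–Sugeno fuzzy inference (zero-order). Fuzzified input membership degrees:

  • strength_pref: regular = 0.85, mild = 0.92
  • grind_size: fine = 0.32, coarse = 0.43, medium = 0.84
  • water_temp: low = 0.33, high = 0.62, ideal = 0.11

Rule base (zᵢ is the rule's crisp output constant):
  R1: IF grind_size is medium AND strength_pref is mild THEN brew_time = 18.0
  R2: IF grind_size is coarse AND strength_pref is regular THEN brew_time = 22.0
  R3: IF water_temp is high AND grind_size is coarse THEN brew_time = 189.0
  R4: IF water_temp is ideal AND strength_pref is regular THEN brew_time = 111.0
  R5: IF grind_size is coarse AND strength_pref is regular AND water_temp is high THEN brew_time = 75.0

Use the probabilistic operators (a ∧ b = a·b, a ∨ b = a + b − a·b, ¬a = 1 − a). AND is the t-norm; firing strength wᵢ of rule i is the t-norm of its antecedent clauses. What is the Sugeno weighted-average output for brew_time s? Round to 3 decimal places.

R1 (z=18.0): medium=0.84, mild=0.92; AND[a·b] → w = 0.7728
R2 (z=22.0): coarse=0.43, regular=0.85; AND[a·b] → w = 0.3655
R3 (z=189.0): high=0.62, coarse=0.43; AND[a·b] → w = 0.2666
R4 (z=111.0): ideal=0.11, regular=0.85; AND[a·b] → w = 0.0935
R5 (z=75.0): coarse=0.43, regular=0.85, high=0.62; AND[a·b] → w = 0.2266
Weighted average = (0.7728·18.0 + 0.3655·22.0 + 0.2666·189.0 + 0.0935·111.0 + 0.2266·75.0) / (0.7728 + 0.3655 + 0.2666 + 0.0935 + 0.2266)
  = 99.7131 / 1.7250 = 57.804

57.804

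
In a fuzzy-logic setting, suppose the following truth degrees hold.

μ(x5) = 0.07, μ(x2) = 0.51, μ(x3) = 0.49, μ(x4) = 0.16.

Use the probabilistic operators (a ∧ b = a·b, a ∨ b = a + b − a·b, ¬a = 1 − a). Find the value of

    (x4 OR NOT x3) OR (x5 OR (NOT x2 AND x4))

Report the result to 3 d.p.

NOT x3 = 1 − 0.4900 = 0.5100
x4 OR NOT x3 = a + b − a·b on (0.1600, 0.5100) = 0.5884
NOT x2 = 1 − 0.5100 = 0.4900
NOT x2 AND x4 = a·b on (0.4900, 0.1600) = 0.0784
x5 OR (NOT x2 AND x4) = a + b − a·b on (0.0700, 0.0784) = 0.1429
(x4 OR NOT x3) OR (x5 OR (NOT x2 AND x4)) = a + b − a·b on (0.5884, 0.1429) = 0.6472

0.647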